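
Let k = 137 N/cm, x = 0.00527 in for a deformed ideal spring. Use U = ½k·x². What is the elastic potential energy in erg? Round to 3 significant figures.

U is given directly by: U = ½kx².
k = 137 N/cm = 13700 N/m; x = 0.00527 in = 1.339×10^-4 m.
U = 1.227×10^-4 J
1.227×10^-4 J × (1 erg / 1.000×10^-7 J) = 1227 erg

1230 erg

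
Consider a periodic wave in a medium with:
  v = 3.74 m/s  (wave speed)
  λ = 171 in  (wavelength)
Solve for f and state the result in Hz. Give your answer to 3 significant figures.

0.861 Hz

Rearranging: f = v/λ.
v = 3.74 m/s; λ = 171 in = 4.343 m.
f = 0.8611 Hz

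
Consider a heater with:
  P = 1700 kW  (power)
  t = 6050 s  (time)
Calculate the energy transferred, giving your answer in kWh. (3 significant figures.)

Solving P = W/t for W: W = P·t.
P = 1700 kW = 1.700×10^6 W; t = 6050 s.
W = 1.028×10^10 J  (the unit combination reduces to kg·m²/s² = J)
1.028×10^10 J × (1 kWh / 3.600×10^6 J) = 2857 kWh

2860 kWh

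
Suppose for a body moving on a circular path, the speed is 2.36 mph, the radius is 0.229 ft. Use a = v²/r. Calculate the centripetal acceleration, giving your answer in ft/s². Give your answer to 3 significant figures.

Directly: a = v²/r.
v = 2.36 mph = 1.055 m/s; r = 0.229 ft = 0.06980 m.
a = 15.95 m/s²
15.95 m/s² × (1 ft/s² / 0.3048 m/s²) = 52.32 ft/s²

52.3 ft/s²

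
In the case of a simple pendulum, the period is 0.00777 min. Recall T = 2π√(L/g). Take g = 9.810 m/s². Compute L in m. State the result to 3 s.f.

0.0540 m

Rearranging: L = g·(T/2π)².
T = 0.00777 min = 0.4662 s; g = 9.810 m/s².
L = 0.05401 m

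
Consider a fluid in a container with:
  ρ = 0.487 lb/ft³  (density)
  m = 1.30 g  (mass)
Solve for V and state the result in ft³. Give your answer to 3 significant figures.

0.00589 ft³

Rearranging ρ = m/V for V: V = m/ρ.
ρ = 0.487 lb/ft³ = 7.801 kg/m³; m = 1.30 g = 0.001300 kg.
V = 1.666×10^-4 m³
1.666×10^-4 m³ × (1 ft³ / 0.02832 m³) = 0.005885 ft³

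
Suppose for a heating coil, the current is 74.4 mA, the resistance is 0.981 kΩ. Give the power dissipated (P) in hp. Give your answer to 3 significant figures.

0.00728 hp

Directly: P = I²R.
I = 74.4 mA = 0.07440 A; R = 0.981 kΩ = 981.0 Ω.
P = 5.430 W
5.430 W × (1 hp / 745.7 W) = 0.007282 hp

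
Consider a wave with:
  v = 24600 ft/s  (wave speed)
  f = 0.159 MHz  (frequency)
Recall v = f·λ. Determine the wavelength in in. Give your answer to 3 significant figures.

Solving v = f·λ for λ: λ = v/f.
v = 24600 ft/s = 7498 m/s; f = 0.159 MHz = 1.590×10^5 Hz.
λ = 0.04716 m
0.04716 m × (1 in / 0.02540 m) = 1.857 in

1.86 in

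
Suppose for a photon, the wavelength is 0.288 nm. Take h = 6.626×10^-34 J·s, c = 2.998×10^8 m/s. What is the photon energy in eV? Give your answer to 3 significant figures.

4310 eV

Directly: E = hc/λ.
λ = 0.288 nm = 2.880×10^-10 m; h = 6.626×10^-34 J·s; c = 2.998×10^8 m/s.
E = 6.897×10^-16 J  (the unit combination reduces to kg·m²/s² = J)
6.897×10^-16 J × (1 eV / 1.602×10^-19 J) = 4305 eV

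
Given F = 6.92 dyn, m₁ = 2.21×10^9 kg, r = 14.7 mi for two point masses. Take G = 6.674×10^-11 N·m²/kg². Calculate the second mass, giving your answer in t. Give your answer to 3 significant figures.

263 t

Solving F = G·m₁·m₂/r² for m₂: m₂ = F·r²/(G·m₁).
F = 6.92 dyn = 6.920×10^-5 N; m₁ = 2.21×10^9 kg; r = 14.7 mi = 23657 m; G = 6.674×10^-11 N·m²/kg².
m₂ = 2.626×10^5 kg
2.626×10^5 kg × (1 t / 1000 kg) = 262.6 t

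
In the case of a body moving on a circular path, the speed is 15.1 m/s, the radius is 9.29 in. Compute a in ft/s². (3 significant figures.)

3170 ft/s²

Directly: a = v²/r.
v = 15.1 m/s; r = 9.29 in = 0.2360 m.
a = 966.3 m/s²
966.3 m/s² × (1 ft/s² / 0.3048 m/s²) = 3170 ft/s²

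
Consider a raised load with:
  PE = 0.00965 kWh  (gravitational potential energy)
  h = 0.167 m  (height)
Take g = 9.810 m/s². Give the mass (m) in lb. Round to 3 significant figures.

Rearranging PE = m·g·h for m: m = PE/(g·h).
PE = 0.00965 kWh = 34740 J; h = 0.167 m; g = 9.810 m/s².
m = 21205 kg
21205 kg × (1 lb / 0.4536 kg) = 46750 lb

46700 lb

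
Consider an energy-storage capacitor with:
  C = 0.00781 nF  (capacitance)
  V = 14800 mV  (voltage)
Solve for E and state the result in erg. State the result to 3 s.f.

0.00855 erg

E is given directly by: E = ½CV².
C = 0.00781 nF = 7.810×10^-12 F; V = 14800 mV = 14.80 V.
E = 8.554×10^-10 J
8.554×10^-10 J × (1 erg / 1.000×10^-7 J) = 0.008554 erg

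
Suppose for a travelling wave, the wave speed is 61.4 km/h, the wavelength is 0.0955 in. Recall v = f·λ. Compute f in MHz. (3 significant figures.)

0.00703 MHz

Solving v = f·λ for f: f = v/λ.
v = 61.4 km/h = 17.06 m/s; λ = 0.0955 in = 0.002426 m.
f = 7031 Hz
7031 Hz × (1 MHz / 1.000×10^6 Hz) = 0.007031 MHz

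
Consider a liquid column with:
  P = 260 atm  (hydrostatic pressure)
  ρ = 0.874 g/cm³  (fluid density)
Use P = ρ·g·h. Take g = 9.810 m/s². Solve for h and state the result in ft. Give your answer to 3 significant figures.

10100 ft

Rearranging: h = P/(ρ·g).
P = 260 atm = 2.634×10^7 Pa; ρ = 0.874 g/cm³ = 874.0 kg/m³; g = 9.810 m/s².
h = 3073 m
3073 m × (1 ft / 0.3048 m) = 10081 ft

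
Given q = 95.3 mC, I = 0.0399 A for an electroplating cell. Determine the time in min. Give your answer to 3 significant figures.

0.0398 min

Rearranging: t = q/I.
q = 95.3 mC = 0.09530 C; I = 0.0399 A.
t = 2.388 s
2.388 s × (1 min / 60.00 s) = 0.03981 min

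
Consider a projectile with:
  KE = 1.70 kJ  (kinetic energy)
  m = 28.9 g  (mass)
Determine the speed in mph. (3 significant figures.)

767 mph

Rearranging KE = ½mv² for v: v = √(2·KE/m).
KE = 1.70 kJ = 1700 J; m = 28.9 g = 0.02890 kg.
v = 343.0 m/s
343.0 m/s × (1 mph / 0.4470 m/s) = 767.3 mph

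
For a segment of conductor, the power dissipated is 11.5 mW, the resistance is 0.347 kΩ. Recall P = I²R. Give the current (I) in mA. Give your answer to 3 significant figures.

Rearranging: I = √(P/R).
P = 11.5 mW = 0.01150 W; R = 0.347 kΩ = 347.0 Ω.
I = 0.005757 A
0.005757 A × (1 mA / 0.001000 A) = 5.757 mA

5.76 mA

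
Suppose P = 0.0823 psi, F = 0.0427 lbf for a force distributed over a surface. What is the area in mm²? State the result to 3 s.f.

335 mm²

Rearranging P = F/A for A: A = F/P.
P = 0.0823 psi = 567.4 Pa; F = 0.0427 lbf = 0.1899 N.
A = 3.347×10^-4 m²
3.347×10^-4 m² × (1 mm² / 1.000×10^-6 m²) = 334.7 mm²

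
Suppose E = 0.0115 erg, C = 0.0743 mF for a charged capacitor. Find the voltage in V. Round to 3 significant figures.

Solving E = ½C·V² for V: V = √(2E/C).
E = 0.0115 erg = 1.150×10^-9 J; C = 0.0743 mF = 7.430×10^-5 F.
V = 0.005564 V  (the unit combination reduces to kg·m²/(A·s³) = V)

0.00556 V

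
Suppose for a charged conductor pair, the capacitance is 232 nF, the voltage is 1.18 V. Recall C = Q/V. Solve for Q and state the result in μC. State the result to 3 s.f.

Solving C = Q/V for Q: Q = CV.
C = 232 nF = 2.320×10^-7 F; V = 1.18 V.
Q = 2.738×10^-7 C  (the unit combination reduces to A·s = C)
2.738×10^-7 C × (1 μC / 1.000×10^-6 C) = 0.2738 μC

0.274 μC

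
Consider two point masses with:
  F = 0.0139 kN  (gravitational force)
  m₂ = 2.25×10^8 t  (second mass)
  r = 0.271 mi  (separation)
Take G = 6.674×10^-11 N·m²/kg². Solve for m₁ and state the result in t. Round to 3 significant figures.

Rearranging: m₁ = F·r²/(G·m₂).
F = 0.0139 kN = 13.90 N; m₂ = 2.25×10^8 t = 2.250×10^11 kg; r = 0.271 mi = 436.1 m; G = 6.674×10^-11 N·m²/kg².
m₁ = 1.761×10^5 kg
1.761×10^5 kg × (1 t / 1000 kg) = 176.1 t

176 t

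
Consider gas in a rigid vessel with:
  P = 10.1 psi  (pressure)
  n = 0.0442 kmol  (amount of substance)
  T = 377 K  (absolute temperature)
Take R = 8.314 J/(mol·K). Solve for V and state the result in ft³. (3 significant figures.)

70.3 ft³

Rearranging: V = nRT/P.
P = 10.1 psi = 69637 Pa; n = 0.0442 kmol = 44.20 mol; T = 377 K; R = 8.314 J/(mol·K).
V = 1.989 m³
1.989 m³ × (1 ft³ / 0.02832 m³) = 70.26 ft³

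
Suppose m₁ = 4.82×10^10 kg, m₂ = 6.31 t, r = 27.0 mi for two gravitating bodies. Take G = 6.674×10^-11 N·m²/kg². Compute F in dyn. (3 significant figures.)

1.08 dyn

From Newton's law of gravitation: F = Gm₁m₂/r².
m₁ = 4.82×10^10 kg; m₂ = 6.31 t = 6310 kg; r = 27.0 mi = 43452 m; G = 6.674×10^-11 N·m²/kg².
F = 1.075×10^-5 N
1.075×10^-5 N × (1 dyn / 1.000×10^-5 N) = 1.075 dyn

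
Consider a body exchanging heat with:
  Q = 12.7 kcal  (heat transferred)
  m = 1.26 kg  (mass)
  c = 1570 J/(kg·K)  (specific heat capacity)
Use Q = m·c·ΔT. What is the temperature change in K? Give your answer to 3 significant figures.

Rearranging: ΔT = Q/(m·c).
Q = 12.7 kcal = 53137 J; m = 1.26 kg; c = 1570 J/(kg·K).
ΔT = 26.86 K

26.9 K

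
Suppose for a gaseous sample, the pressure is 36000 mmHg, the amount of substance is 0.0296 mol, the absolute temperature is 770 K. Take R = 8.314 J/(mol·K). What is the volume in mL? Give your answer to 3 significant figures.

39.5 mL

From the ideal-gas law: V = nRT/P.
P = 36000 mmHg = 4.800×10^6 Pa; n = 0.0296 mol; T = 770 K; R = 8.314 J/(mol·K).
V = 3.948×10^-5 m³
3.948×10^-5 m³ × (1 mL / 1.000×10^-6 m³) = 39.48 mL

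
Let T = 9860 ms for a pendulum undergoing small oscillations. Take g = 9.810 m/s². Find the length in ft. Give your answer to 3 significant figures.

79.3 ft

Rearranging T = 2π√(L/g) for L: L = g·(T/2π)².
T = 9860 ms = 9.860 s; g = 9.810 m/s².
L = 24.16 m
24.16 m × (1 ft / 0.3048 m) = 79.26 ft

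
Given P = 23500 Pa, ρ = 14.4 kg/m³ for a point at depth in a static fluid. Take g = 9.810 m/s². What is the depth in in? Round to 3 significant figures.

Rearranging: h = P/(ρ·g).
P = 23500 Pa; ρ = 14.4 kg/m³; g = 9.810 m/s².
h = 166.4 m
166.4 m × (1 in / 0.02540 m) = 6549 in

6550 in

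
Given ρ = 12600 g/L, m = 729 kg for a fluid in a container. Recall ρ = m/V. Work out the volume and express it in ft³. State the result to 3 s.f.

Rearranging ρ = m/V for V: V = m/ρ.
ρ = 12600 g/L = 12600 kg/m³; m = 729 kg.
V = 0.05786 m³
0.05786 m³ × (1 ft³ / 0.02832 m³) = 2.043 ft³

2.04 ft³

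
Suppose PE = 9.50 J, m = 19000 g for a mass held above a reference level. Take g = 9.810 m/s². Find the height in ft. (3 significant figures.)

Solving PE = m·g·h for h: h = PE/(m·g).
PE = 9.50 J; m = 19000 g = 19.00 kg; g = 9.810 m/s².
h = 0.05097 m
0.05097 m × (1 ft / 0.3048 m) = 0.1672 ft

0.167 ft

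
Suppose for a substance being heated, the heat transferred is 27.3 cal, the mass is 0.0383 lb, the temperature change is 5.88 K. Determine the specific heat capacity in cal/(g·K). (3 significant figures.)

0.267 cal/(g·K)

Rearranging: c = Q/(m·ΔT).
Q = 27.3 cal = 114.2 J; m = 0.0383 lb = 0.01737 kg; ΔT = 5.88 K.
c = 1118 J/(kg·K)
1118 J/(kg·K) × (1 cal/(g·K) / 4184 J/(kg·K)) = 0.2673 cal/(g·K)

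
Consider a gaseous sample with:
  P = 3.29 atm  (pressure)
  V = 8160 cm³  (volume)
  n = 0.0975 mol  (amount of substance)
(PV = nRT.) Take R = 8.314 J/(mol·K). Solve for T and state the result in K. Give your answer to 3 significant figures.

Solving PV = nRT for T: T = PV/(nR).
P = 3.29 atm = 3.334×10^5 Pa; V = 8160 cm³ = 0.008160 m³; n = 0.0975 mol; R = 8.314 J/(mol·K).
T = 3356 K

3360 K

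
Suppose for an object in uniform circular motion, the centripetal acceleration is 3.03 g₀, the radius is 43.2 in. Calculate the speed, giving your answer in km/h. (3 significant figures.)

20.6 km/h

Rearranging: v = √(a·r).
a = 3.03 g₀ = 29.71 m/s²; r = 43.2 in = 1.097 m.
v = 5.710 m/s
5.710 m/s × (1 km/h / 0.2778 m/s) = 20.56 km/h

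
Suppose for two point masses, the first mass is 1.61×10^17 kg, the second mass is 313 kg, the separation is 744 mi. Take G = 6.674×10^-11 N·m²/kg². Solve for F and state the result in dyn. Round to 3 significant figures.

From Newton's law of gravitation: F = Gm₁m₂/r².
m₁ = 1.61×10^17 kg; m₂ = 313 kg; r = 744 mi = 1.197×10^6 m; G = 6.674×10^-11 N·m²/kg².
F = 0.002346 N
0.002346 N × (1 dyn / 1.000×10^-5 N) = 234.6 dyn

235 dyn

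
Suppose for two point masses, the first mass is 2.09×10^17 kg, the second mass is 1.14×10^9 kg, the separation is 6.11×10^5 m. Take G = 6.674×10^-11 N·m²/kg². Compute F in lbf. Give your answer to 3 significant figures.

9580 lbf

Directly: F = Gm₁m₂/r².
m₁ = 2.09×10^17 kg; m₂ = 1.14×10^9 kg; r = 6.11×10^5 m; G = 6.674×10^-11 N·m²/kg².
F = 42595 N
42595 N × (1 lbf / 4.448 N) = 9576 lbf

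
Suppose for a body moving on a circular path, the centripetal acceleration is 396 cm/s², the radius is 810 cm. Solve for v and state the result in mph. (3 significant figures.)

Rearranging: v = √(a·r).
a = 396 cm/s² = 3.960 m/s²; r = 810 cm = 8.100 m.
v = 5.664 m/s
5.664 m/s × (1 mph / 0.4470 m/s) = 12.67 mph

12.7 mph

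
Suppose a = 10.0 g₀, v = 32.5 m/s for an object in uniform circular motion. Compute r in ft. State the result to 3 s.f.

35.3 ft

Solving a = v²/r for r: r = v²/a.
a = 10.0 g₀ = 98.07 m/s²; v = 32.5 m/s.
r = 10.77 m
10.77 m × (1 ft / 0.3048 m) = 35.34 ft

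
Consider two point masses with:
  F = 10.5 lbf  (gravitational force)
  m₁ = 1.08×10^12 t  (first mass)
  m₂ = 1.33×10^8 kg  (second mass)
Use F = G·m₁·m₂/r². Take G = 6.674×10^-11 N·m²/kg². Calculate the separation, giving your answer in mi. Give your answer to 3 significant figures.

Rearranging: r = √(G·m₁m₂/F).
F = 10.5 lbf = 46.71 N; m₁ = 1.08×10^12 t = 1.080×10^15 kg; m₂ = 1.33×10^8 kg; G = 6.674×10^-11 N·m²/kg².
r = 4.530×10^5 m
4.530×10^5 m × (1 mi / 1609 m) = 281.5 mi

282 mi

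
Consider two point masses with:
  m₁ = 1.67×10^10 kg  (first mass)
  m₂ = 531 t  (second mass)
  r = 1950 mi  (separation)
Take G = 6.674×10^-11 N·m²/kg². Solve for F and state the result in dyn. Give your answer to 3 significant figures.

0.00601 dyn

F is given directly by: F = Gm₁m₂/r².
m₁ = 1.67×10^10 kg; m₂ = 531 t = 5.310×10^5 kg; r = 1950 mi = 3.138×10^6 m; G = 6.674×10^-11 N·m²/kg².
F = 6.009×10^-8 N  (the unit combination reduces to kg·m/s² = N)
6.009×10^-8 N × (1 dyn / 1.000×10^-5 N) = 0.006009 dyn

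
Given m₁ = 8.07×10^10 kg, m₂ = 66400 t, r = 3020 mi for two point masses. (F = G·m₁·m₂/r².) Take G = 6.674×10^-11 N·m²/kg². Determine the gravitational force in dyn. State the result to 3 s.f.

From Newton's law of gravitation: F = Gm₁m₂/r².
m₁ = 8.07×10^10 kg; m₂ = 66400 t = 6.640×10^7 kg; r = 3020 mi = 4.860×10^6 m; G = 6.674×10^-11 N·m²/kg².
F = 1.514×10^-5 N
1.514×10^-5 N × (1 dyn / 1.000×10^-5 N) = 1.514 dyn

1.51 dyn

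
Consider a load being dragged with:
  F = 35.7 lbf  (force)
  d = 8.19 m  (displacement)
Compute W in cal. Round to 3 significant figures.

Directly: W = F·d.
F = 35.7 lbf = 158.8 N; d = 8.19 m.
W = 1301 J
1301 J × (1 cal / 4.184 J) = 310.8 cal

311 cal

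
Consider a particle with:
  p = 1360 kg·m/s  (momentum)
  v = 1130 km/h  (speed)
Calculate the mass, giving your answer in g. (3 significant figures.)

4330 g

Solving p = m·v for m: m = p/v.
p = 1360 kg·m/s; v = 1130 km/h = 313.9 m/s.
m = 4.333 kg
4.333 kg × (1 g / 0.001000 kg) = 4333 g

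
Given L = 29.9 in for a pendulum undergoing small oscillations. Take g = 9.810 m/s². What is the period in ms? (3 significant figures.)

1750 ms

T is given directly by: T = 2π√(L/g).
L = 29.9 in = 0.7595 m; g = 9.810 m/s².
T = 1.748 s
1.748 s × (1 ms / 0.001000 s) = 1748 ms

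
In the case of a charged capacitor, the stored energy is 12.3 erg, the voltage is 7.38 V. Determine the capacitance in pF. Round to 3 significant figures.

Rearranging: C = 2E/V².
E = 12.3 erg = 1.230×10^-6 J; V = 7.38 V.
C = 4.517×10^-8 F
4.517×10^-8 F × (1 pF / 1.000×10^-12 F) = 45167 pF

45200 pF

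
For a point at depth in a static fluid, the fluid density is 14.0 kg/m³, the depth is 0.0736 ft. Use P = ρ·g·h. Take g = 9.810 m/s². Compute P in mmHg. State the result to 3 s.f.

P is given directly by: P = ρgh.
ρ = 14.0 kg/m³; h = 0.0736 ft = 0.02243 m; g = 9.810 m/s².
P = 3.081 Pa
3.081 Pa × (1 mmHg / 133.3 Pa) = 0.02311 mmHg

0.0231 mmHg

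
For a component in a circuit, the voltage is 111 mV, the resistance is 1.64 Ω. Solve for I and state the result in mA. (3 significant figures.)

67.7 mA

Rearranging V = I·R for I: I = V/R.
V = 111 mV = 0.1110 V; R = 1.64 Ω.
I = 0.06768 A
0.06768 A × (1 mA / 0.001000 A) = 67.68 mA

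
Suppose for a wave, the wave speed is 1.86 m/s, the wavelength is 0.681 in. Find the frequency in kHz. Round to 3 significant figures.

Rearranging v = f·λ for f: f = v/λ.
v = 1.86 m/s; λ = 0.681 in = 0.01730 m.
f = 107.5 Hz
107.5 Hz × (1 kHz / 1000 Hz) = 0.1075 kHz

0.108 kHz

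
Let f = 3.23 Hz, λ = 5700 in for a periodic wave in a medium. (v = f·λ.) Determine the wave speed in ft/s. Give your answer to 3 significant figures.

1530 ft/s

v is given directly by: v = fλ.
f = 3.23 Hz; λ = 5700 in = 144.8 m.
v = 467.6 m/s
467.6 m/s × (1 ft/s / 0.3048 m/s) = 1534 ft/s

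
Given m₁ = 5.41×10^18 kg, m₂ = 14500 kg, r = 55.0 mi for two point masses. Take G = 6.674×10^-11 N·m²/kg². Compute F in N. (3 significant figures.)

668 N

F is given directly by: F = Gm₁m₂/r².
m₁ = 5.41×10^18 kg; m₂ = 14500 kg; r = 55.0 mi = 88514 m; G = 6.674×10^-11 N·m²/kg².
F = 668.2 N  (the unit combination reduces to kg·m/s² = N)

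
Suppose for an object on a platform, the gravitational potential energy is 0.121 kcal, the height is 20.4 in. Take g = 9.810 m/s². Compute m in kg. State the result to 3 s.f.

99.6 kg

Rearranging: m = PE/(g·h).
PE = 0.121 kcal = 506.3 J; h = 20.4 in = 0.5182 m; g = 9.810 m/s².
m = 99.60 kg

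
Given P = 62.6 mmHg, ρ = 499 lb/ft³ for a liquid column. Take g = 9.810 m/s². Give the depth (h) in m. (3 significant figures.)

0.106 m

Solving P = ρ·g·h for h: h = P/(ρ·g).
P = 62.6 mmHg = 8346 Pa; ρ = 499 lb/ft³ = 7993 kg/m³; g = 9.810 m/s².
h = 0.1064 m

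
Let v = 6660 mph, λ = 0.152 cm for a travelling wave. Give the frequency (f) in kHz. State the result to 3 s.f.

1960 kHz

Solving v = f·λ for f: f = v/λ.
v = 6660 mph = 2977 m/s; λ = 0.152 cm = 0.001520 m.
f = 1.959×10^6 Hz
1.959×10^6 Hz × (1 kHz / 1000 Hz) = 1959 kHz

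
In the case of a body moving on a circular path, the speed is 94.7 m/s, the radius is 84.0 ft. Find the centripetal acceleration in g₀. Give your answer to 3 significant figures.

35.7 g₀

a is given directly by: a = v²/r.
v = 94.7 m/s; r = 84.0 ft = 25.60 m.
a = 350.3 m/s²
350.3 m/s² × (1 g₀ / 9.807 m/s²) = 35.72 g₀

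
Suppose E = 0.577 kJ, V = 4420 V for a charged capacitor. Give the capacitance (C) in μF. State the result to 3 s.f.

Solving E = ½C·V² for C: C = 2E/V².
E = 0.577 kJ = 577.0 J; V = 4420 V.
C = 5.907×10^-5 F
5.907×10^-5 F × (1 μF / 1.000×10^-6 F) = 59.07 μF

59.1 μF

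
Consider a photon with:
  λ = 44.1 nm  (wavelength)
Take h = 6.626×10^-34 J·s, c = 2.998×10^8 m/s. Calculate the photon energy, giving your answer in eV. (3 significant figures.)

28.1 eV

E is given directly by: E = hc/λ.
λ = 44.1 nm = 4.410×10^-8 m; h = 6.626×10^-34 J·s; c = 2.998×10^8 m/s.
E = 4.504×10^-18 J
4.504×10^-18 J × (1 eV / 1.602×10^-19 J) = 28.11 eV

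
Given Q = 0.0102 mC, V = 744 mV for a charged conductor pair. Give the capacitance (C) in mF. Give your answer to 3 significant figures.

Directly: C = Q/V.
Q = 0.0102 mC = 1.020×10^-5 C; V = 744 mV = 0.7440 V.
C = 1.371×10^-5 F
1.371×10^-5 F × (1 mF / 0.001000 F) = 0.01371 mF

0.0137 mF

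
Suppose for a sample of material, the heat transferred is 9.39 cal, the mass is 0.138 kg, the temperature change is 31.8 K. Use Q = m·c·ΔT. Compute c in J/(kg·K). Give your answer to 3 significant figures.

8.95 J/(kg·K)

Rearranging: c = Q/(m·ΔT).
Q = 9.39 cal = 39.29 J; m = 0.138 kg; ΔT = 31.8 K.
c = 8.953 J/(kg·K)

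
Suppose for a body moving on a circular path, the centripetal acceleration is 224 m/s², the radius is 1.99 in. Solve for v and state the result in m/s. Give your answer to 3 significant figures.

Rearranging: v = √(a·r).
a = 224 m/s²; r = 1.99 in = 0.05055 m.
v = 3.365 m/s

3.36 m/s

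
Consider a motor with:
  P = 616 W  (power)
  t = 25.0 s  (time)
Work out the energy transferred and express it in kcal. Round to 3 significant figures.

Rearranging: W = P·t.
P = 616 W; t = 25.0 s.
W = 15400 J  (the unit combination reduces to kg·m²/s² = J)
15400 J × (1 kcal / 4184 J) = 3.681 kcal

3.68 kcal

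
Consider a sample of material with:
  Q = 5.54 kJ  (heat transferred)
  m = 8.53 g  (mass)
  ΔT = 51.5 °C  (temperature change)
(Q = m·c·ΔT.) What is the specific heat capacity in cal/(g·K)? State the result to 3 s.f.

Rearranging Q = m·c·ΔT for c: c = Q/(m·ΔT).
Q = 5.54 kJ = 5540 J; m = 8.53 g = 0.008530 kg; ΔT = 51.5 °C = 51.50 K.
c = 12611 J/(kg·K)
12611 J/(kg·K) × (1 cal/(g·K) / 4184 J/(kg·K)) = 3.014 cal/(g·K)

3.01 cal/(g·K)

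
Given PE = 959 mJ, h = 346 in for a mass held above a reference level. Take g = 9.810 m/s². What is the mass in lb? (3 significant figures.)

Rearranging PE = m·g·h for m: m = PE/(g·h).
PE = 959 mJ = 0.9590 J; h = 346 in = 8.788 m; g = 9.810 m/s².
m = 0.01112 kg
0.01112 kg × (1 lb / 0.4536 kg) = 0.02452 lb

0.0245 lb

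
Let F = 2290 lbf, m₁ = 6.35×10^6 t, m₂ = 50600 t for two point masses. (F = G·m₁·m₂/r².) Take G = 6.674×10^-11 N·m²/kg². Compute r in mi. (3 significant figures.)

0.0285 mi

Solving F = G·m₁·m₂/r² for r: r = √(G·m₁m₂/F).
F = 2290 lbf = 10186 N; m₁ = 6.35×10^6 t = 6.350×10^9 kg; m₂ = 50600 t = 5.060×10^7 kg; G = 6.674×10^-11 N·m²/kg².
r = 45.88 m
45.88 m × (1 mi / 1609 m) = 0.02851 mi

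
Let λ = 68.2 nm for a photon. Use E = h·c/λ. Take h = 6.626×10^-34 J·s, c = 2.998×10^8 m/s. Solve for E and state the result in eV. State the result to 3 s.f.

18.2 eV

Directly: E = hc/λ.
λ = 68.2 nm = 6.820×10^-8 m; h = 6.626×10^-34 J·s; c = 2.998×10^8 m/s.
E = 2.913×10^-18 J  (the unit combination reduces to kg·m²/s² = J)
2.913×10^-18 J × (1 eV / 1.602×10^-19 J) = 18.18 eV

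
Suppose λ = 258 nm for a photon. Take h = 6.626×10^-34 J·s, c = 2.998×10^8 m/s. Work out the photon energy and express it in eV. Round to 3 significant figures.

E is given directly by: E = hc/λ.
λ = 258 nm = 2.580×10^-7 m; h = 6.626×10^-34 J·s; c = 2.998×10^8 m/s.
E = 7.700×10^-19 J  (the unit combination reduces to kg·m²/s² = J)
7.700×10^-19 J × (1 eV / 1.602×10^-19 J) = 4.806 eV

4.81 eV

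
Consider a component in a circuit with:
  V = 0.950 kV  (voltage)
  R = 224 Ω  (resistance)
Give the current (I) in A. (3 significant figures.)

Rearranging: I = V/R.
V = 0.950 kV = 950.0 V; R = 224 Ω.
I = 4.241 A

4.24 A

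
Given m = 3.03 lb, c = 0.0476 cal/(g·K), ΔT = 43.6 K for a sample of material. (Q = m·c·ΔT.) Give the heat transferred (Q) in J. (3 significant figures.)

11900 J

Directly: Q = mcΔT.
m = 3.03 lb = 1.374 kg; c = 0.0476 cal/(g·K) = 199.2 J/(kg·K); ΔT = 43.6 K.
Q = 11934 J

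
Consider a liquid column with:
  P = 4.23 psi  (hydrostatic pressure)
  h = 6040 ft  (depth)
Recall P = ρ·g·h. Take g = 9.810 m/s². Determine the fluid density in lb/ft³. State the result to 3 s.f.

0.101 lb/ft³

Rearranging: ρ = P/(g·h).
P = 4.23 psi = 29165 Pa; h = 6040 ft = 1841 m; g = 9.810 m/s².
ρ = 1.615 kg/m³
1.615 kg/m³ × (1 lb/ft³ / 16.02 kg/m³) = 0.1008 lb/ft³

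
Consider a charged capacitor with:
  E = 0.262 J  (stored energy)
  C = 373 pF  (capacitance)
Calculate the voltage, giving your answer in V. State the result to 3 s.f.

37500 V

Solving E = ½C·V² for V: V = √(2E/C).
E = 0.262 J; C = 373 pF = 3.730×10^-10 F.
V = 37481 V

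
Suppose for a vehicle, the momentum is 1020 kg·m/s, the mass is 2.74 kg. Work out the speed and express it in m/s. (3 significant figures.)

372 m/s

Rearranging: v = p/m.
p = 1020 kg·m/s; m = 2.74 kg.
v = 372.3 m/s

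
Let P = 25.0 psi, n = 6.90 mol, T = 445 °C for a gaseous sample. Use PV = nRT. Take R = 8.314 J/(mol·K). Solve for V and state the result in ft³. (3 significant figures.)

Rearranging PV = nRT for V: V = nRT/P.
P = 25.0 psi = 1.724×10^5 Pa; n = 6.90 mol; T = 445 °C = 718.1 K; R = 8.314 J/(mol·K).
V = 0.2390 m³
0.2390 m³ × (1 ft³ / 0.02832 m³) = 8.441 ft³

8.44 ft³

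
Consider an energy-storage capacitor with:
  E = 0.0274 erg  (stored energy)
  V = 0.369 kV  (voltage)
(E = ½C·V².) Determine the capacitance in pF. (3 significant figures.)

0.0402 pF

Rearranging: C = 2E/V².
E = 0.0274 erg = 2.740×10^-9 J; V = 0.369 kV = 369.0 V.
C = 4.025×10^-14 F
4.025×10^-14 F × (1 pF / 1.000×10^-12 F) = 0.04025 pF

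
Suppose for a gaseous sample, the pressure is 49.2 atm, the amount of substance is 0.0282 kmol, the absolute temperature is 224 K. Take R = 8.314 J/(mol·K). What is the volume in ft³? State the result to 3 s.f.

0.372 ft³

From the ideal-gas law: V = nRT/P.
P = 49.2 atm = 4.985×10^6 Pa; n = 0.0282 kmol = 28.20 mol; T = 224 K; R = 8.314 J/(mol·K).
V = 0.01053 m³
0.01053 m³ × (1 ft³ / 0.02832 m³) = 0.3720 ft³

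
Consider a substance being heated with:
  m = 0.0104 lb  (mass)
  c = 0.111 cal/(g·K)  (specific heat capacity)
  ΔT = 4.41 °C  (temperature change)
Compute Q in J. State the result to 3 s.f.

9.66 J

Q is given directly by: Q = mcΔT.
m = 0.0104 lb = 0.004717 kg; c = 0.111 cal/(g·K) = 464.4 J/(kg·K); ΔT = 4.41 °C = 4.410 K.
Q = 9.662 J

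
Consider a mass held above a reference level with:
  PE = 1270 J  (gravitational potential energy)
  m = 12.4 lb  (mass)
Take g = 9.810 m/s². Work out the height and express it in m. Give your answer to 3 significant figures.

Solving PE = m·g·h for h: h = PE/(m·g).
PE = 1270 J; m = 12.4 lb = 5.625 kg; g = 9.810 m/s².
h = 23.02 m

23.0 m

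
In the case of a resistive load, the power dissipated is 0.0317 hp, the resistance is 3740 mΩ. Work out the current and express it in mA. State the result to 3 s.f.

Solving P = I²R for I: I = √(P/R).
P = 0.0317 hp = 23.64 W; R = 3740 mΩ = 3.740 Ω.
I = 2.514 A
2.514 A × (1 mA / 0.001000 A) = 2514 mA

2510 mA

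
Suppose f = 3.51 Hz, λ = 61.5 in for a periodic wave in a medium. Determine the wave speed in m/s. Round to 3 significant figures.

5.48 m/s

v is given directly by: v = fλ.
f = 3.51 Hz; λ = 61.5 in = 1.562 m.
v = 5.483 m/s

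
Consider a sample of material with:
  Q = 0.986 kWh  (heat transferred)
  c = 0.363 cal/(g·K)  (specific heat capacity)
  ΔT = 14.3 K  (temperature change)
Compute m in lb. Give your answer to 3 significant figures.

Rearranging Q = m·c·ΔT for m: m = Q/(c·ΔT).
Q = 0.986 kWh = 3.550×10^6 J; c = 0.363 cal/(g·K) = 1519 J/(kg·K); ΔT = 14.3 K.
m = 163.4 kg
163.4 kg × (1 lb / 0.4536 kg) = 360.3 lb

360 lb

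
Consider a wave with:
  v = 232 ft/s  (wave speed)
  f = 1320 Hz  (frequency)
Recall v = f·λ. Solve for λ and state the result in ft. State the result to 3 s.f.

Solving v = f·λ for λ: λ = v/f.
v = 232 ft/s = 70.71 m/s; f = 1320 Hz.
λ = 0.05357 m
0.05357 m × (1 ft / 0.3048 m) = 0.1758 ft

0.176 ft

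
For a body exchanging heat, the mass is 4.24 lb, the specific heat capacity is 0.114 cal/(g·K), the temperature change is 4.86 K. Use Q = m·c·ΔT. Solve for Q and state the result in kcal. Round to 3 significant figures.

1.07 kcal

Directly: Q = mcΔT.
m = 4.24 lb = 1.923 kg; c = 0.114 cal/(g·K) = 477.0 J/(kg·K); ΔT = 4.86 K.
Q = 4458 J
4458 J × (1 kcal / 4184 J) = 1.066 kcal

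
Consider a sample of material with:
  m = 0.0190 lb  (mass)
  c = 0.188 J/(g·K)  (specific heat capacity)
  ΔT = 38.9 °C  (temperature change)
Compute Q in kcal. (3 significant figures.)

0.0151 kcal

Directly: Q = mcΔT.
m = 0.0190 lb = 0.008618 kg; c = 0.188 J/(g·K) = 188.0 J/(kg·K); ΔT = 38.9 °C = 38.90 K.
Q = 63.03 J
63.03 J × (1 kcal / 4184 J) = 0.01506 kcal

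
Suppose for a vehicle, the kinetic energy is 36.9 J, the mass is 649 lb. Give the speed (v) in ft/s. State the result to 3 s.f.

1.64 ft/s

Rearranging KE = ½mv² for v: v = √(2·KE/m).
KE = 36.9 J; m = 649 lb = 294.4 kg.
v = 0.5007 m/s
0.5007 m/s × (1 ft/s / 0.3048 m/s) = 1.643 ft/s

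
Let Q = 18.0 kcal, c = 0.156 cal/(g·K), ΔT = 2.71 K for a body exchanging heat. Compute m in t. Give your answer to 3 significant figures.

Solving Q = m·c·ΔT for m: m = Q/(c·ΔT).
Q = 18.0 kcal = 75312 J; c = 0.156 cal/(g·K) = 652.7 J/(kg·K); ΔT = 2.71 K.
m = 42.58 kg
42.58 kg × (1 t / 1000 kg) = 0.04258 t

0.0426 t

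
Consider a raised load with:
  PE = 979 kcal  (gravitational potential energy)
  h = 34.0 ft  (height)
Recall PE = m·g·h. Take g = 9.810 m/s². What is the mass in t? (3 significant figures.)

Rearranging: m = PE/(g·h).
PE = 979 kcal = 4.096×10^6 J; h = 34.0 ft = 10.36 m; g = 9.810 m/s².
m = 40291 kg
40291 kg × (1 t / 1000 kg) = 40.29 t

40.3 t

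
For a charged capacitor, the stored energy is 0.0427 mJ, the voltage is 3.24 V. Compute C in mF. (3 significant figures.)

Rearranging: C = 2E/V².
E = 0.0427 mJ = 4.270×10^-5 J; V = 3.24 V.
C = 8.135×10^-6 F
8.135×10^-6 F × (1 mF / 0.001000 F) = 0.008135 mF

0.00814 mF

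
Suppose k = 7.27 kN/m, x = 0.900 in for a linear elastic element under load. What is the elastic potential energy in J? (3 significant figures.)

U is given directly by: U = ½kx².
k = 7.27 kN/m = 7270 N/m; x = 0.900 in = 0.02286 m.
U = 1.900 J  (the unit combination reduces to kg·m²/s² = J)

1.90 J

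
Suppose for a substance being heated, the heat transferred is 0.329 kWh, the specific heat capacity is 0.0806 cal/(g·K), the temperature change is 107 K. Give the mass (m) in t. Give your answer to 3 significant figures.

0.0328 t

Solving Q = m·c·ΔT for m: m = Q/(c·ΔT).
Q = 0.329 kWh = 1.184×10^6 J; c = 0.0806 cal/(g·K) = 337.2 J/(kg·K); ΔT = 107 K.
m = 32.82 kg
32.82 kg × (1 t / 1000 kg) = 0.03282 t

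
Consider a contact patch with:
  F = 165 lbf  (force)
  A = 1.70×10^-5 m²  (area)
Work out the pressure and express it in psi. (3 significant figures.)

6260 psi

P is given directly by: P = F/A.
F = 165 lbf = 734.0 N; A = 1.70×10^-5 m².
P = 4.317×10^7 Pa
4.317×10^7 Pa × (1 psi / 6895 Pa) = 6262 psi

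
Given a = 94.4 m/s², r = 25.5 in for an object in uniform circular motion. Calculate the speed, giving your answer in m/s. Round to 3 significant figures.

7.82 m/s

Rearranging: v = √(a·r).
a = 94.4 m/s²; r = 25.5 in = 0.6477 m.
v = 7.819 m/s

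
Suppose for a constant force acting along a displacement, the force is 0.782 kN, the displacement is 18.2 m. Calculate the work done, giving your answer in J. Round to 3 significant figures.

14200 J

W is given directly by: W = F·d.
F = 0.782 kN = 782.0 N; d = 18.2 m.
W = 14232 J  (the unit combination reduces to kg·m²/s² = J)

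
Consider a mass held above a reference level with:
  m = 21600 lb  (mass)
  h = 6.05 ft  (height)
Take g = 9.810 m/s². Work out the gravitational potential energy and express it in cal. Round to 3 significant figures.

42400 cal

PE is given directly by: PE = mgh.
m = 21600 lb = 9798 kg; h = 6.05 ft = 1.844 m; g = 9.810 m/s².
PE = 1.772×10^5 J
1.772×10^5 J × (1 cal / 4.184 J) = 42361 cal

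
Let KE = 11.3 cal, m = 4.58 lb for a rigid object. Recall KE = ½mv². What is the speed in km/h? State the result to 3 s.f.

Rearranging KE = ½mv² for v: v = √(2·KE/m).
KE = 11.3 cal = 47.28 J; m = 4.58 lb = 2.077 kg.
v = 6.747 m/s
6.747 m/s × (1 km/h / 0.2778 m/s) = 24.29 km/h

24.3 km/h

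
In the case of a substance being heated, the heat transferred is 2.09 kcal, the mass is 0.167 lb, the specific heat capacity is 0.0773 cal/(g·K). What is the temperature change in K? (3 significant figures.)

Rearranging Q = m·c·ΔT for ΔT: ΔT = Q/(m·c).
Q = 2.09 kcal = 8745 J; m = 0.167 lb = 0.07575 kg; c = 0.0773 cal/(g·K) = 323.4 J/(kg·K).
ΔT = 356.9 K

357 K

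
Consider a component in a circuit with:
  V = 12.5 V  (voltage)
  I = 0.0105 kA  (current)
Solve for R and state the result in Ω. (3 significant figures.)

Rearranging: R = V/I.
V = 12.5 V; I = 0.0105 kA = 10.50 A.
R = 1.190 Ω

1.19 Ω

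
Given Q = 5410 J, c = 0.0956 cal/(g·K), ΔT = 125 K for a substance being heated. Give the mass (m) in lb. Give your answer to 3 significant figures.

Rearranging Q = m·c·ΔT for m: m = Q/(c·ΔT).
Q = 5410 J; c = 0.0956 cal/(g·K) = 400.0 J/(kg·K); ΔT = 125 K.
m = 0.1082 kg
0.1082 kg × (1 lb / 0.4536 kg) = 0.2385 lb

0.239 lb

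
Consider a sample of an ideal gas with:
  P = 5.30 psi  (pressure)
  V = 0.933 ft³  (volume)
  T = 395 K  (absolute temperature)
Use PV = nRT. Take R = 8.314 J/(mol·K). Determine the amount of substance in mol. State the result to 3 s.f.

0.294 mol

Solving PV = nRT for n: n = PV/(RT).
P = 5.30 psi = 36542 Pa; V = 0.933 ft³ = 0.02642 m³; T = 395 K; R = 8.314 J/(mol·K).
n = 0.2940 mol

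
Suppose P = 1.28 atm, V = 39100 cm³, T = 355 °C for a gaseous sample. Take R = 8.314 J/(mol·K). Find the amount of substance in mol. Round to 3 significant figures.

Rearranging: n = PV/(RT).
P = 1.28 atm = 1.297×10^5 Pa; V = 39100 cm³ = 0.03910 m³; T = 355 °C = 628.1 K; R = 8.314 J/(mol·K).
n = 0.9710 mol

0.971 mol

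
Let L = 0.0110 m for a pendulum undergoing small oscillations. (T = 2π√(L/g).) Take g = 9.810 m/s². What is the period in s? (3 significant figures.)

0.210 s

T is given directly by: T = 2π√(L/g).
L = 0.0110 m; g = 9.810 m/s².
T = 0.2104 s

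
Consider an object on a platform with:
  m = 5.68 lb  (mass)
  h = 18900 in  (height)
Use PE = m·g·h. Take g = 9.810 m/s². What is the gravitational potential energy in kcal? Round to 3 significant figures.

Directly: PE = mgh.
m = 5.68 lb = 2.576 kg; h = 18900 in = 480.1 m; g = 9.810 m/s².
PE = 12133 J
12133 J × (1 kcal / 4184 J) = 2.900 kcal

2.90 kcal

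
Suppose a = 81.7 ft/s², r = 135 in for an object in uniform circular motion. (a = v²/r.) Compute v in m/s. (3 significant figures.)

Solving a = v²/r for v: v = √(a·r).
a = 81.7 ft/s² = 24.90 m/s²; r = 135 in = 3.429 m.
v = 9.241 m/s

9.24 m/s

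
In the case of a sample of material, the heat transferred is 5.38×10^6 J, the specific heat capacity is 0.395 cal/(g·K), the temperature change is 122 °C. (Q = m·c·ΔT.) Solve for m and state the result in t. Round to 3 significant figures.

Rearranging: m = Q/(c·ΔT).
Q = 5.38×10^6 J; c = 0.395 cal/(g·K) = 1653 J/(kg·K); ΔT = 122 °C = 122.0 K.
m = 26.68 kg
26.68 kg × (1 t / 1000 kg) = 0.02668 t

0.0267 t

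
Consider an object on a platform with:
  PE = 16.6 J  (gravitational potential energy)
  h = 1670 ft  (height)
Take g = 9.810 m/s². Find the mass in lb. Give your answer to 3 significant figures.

Solving PE = m·g·h for m: m = PE/(g·h).
PE = 16.6 J; h = 1670 ft = 509.0 m; g = 9.810 m/s².
m = 0.003324 kg
0.003324 kg × (1 lb / 0.4536 kg) = 0.007329 lb

0.00733 lb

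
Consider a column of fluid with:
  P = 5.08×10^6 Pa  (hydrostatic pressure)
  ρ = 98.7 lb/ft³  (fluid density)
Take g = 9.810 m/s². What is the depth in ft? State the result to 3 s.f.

1070 ft

Rearranging P = ρ·g·h for h: h = P/(ρ·g).
P = 5.08×10^6 Pa; ρ = 98.7 lb/ft³ = 1581 kg/m³; g = 9.810 m/s².
h = 327.5 m
327.5 m × (1 ft / 0.3048 m) = 1075 ft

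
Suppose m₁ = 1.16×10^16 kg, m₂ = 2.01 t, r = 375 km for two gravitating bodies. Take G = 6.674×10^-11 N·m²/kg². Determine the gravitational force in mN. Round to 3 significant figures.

11.1 mN

F is given directly by: F = Gm₁m₂/r².
m₁ = 1.16×10^16 kg; m₂ = 2.01 t = 2010 kg; r = 375 km = 3.750×10^5 m; G = 6.674×10^-11 N·m²/kg².
F = 0.01107 N
0.01107 N × (1 mN / 0.001000 N) = 11.07 mN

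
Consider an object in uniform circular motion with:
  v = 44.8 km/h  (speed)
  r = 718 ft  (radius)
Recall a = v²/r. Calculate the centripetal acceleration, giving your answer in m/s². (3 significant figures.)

0.708 m/s²

a is given directly by: a = v²/r.
v = 44.8 km/h = 12.44 m/s; r = 718 ft = 218.8 m.
a = 0.7076 m/s²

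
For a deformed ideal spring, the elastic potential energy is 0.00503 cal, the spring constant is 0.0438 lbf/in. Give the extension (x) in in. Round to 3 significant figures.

Rearranging: x = √(2U/k).
U = 0.00503 cal = 0.02105 J; k = 0.0438 lbf/in = 7.671 N/m.
x = 0.07408 m
0.07408 m × (1 in / 0.02540 m) = 2.916 in

2.92 in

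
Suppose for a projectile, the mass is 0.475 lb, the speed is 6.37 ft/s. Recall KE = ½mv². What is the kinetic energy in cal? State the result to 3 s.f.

0.0971 cal

KE is given directly by: KE = ½mv².
m = 0.475 lb = 0.2155 kg; v = 6.37 ft/s = 1.942 m/s.
KE = 0.4061 J
0.4061 J × (1 cal / 4.184 J) = 0.09706 cal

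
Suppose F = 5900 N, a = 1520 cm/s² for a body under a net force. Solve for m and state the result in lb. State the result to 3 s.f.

Solving F = m·a for m: m = F/a.
F = 5900 N; a = 1520 cm/s² = 15.20 m/s².
m = 388.2 kg
388.2 kg × (1 lb / 0.4536 kg) = 855.7 lb

856 lb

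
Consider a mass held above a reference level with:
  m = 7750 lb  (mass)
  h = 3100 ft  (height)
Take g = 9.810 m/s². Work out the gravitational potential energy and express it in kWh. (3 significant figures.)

Directly: PE = mgh.
m = 7750 lb = 3515 kg; h = 3100 ft = 944.9 m; g = 9.810 m/s².
PE = 3.258×10^7 J
3.258×10^7 J × (1 kWh / 3.600×10^6 J) = 9.051 kWh

9.05 kWh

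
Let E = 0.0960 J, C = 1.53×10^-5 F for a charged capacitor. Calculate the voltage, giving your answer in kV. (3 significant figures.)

0.112 kV

Rearranging E = ½C·V² for V: V = √(2E/C).
E = 0.0960 J; C = 1.53×10^-5 F.
V = 112.0 V  (the unit combination reduces to kg·m²/(A·s³) = V)
112.0 V × (1 kV / 1000 V) = 0.1120 kV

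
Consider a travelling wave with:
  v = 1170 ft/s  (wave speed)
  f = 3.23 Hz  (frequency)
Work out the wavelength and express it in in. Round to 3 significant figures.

Solving v = f·λ for λ: λ = v/f.
v = 1170 ft/s = 356.6 m/s; f = 3.23 Hz.
λ = 110.4 m
110.4 m × (1 in / 0.02540 m) = 4347 in

4350 in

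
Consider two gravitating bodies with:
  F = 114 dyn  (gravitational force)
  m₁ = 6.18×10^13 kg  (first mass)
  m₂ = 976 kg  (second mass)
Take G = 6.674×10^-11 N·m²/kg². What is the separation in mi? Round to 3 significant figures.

36.9 mi

From Newton's law of gravitation: r = √(G·m₁m₂/F).
F = 114 dyn = 0.001140 N; m₁ = 6.18×10^13 kg; m₂ = 976 kg; G = 6.674×10^-11 N·m²/kg².
r = 59424 m
59424 m × (1 mi / 1609 m) = 36.92 mi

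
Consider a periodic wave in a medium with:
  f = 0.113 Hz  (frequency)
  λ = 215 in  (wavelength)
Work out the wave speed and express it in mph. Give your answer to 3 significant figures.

1.38 mph

v is given directly by: v = fλ.
f = 0.113 Hz; λ = 215 in = 5.461 m.
v = 0.6171 m/s
0.6171 m/s × (1 mph / 0.4470 m/s) = 1.380 mph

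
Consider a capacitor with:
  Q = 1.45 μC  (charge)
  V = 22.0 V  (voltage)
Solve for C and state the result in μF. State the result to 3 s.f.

0.0659 μF

Directly: C = Q/V.
Q = 1.45 μC = 1.450×10^-6 C; V = 22.0 V.
C = 6.591×10^-8 F
6.591×10^-8 F × (1 μF / 1.000×10^-6 F) = 0.06591 μF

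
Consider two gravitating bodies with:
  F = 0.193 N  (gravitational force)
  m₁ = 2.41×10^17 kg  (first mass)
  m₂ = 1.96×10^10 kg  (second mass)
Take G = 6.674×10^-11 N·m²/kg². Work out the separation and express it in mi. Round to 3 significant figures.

Solving F = G·m₁·m₂/r² for r: r = √(G·m₁m₂/F).
F = 0.193 N; m₁ = 2.41×10^17 kg; m₂ = 1.96×10^10 kg; G = 6.674×10^-11 N·m²/kg².
r = 1.278×10^9 m
1.278×10^9 m × (1 mi / 1609 m) = 7.941×10^5 mi

7.94×10^5 mi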